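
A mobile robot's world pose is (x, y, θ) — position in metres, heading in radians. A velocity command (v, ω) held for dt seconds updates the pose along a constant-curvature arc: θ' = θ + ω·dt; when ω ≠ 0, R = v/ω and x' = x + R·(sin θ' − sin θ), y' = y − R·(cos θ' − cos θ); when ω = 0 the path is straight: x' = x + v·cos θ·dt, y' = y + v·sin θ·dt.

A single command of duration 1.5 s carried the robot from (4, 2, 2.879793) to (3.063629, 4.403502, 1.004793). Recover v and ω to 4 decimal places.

v = 2.0000, ω = -1.2500

Δθ = 1.004793 − 2.879793 = -1.875000
ω = Δθ/dt = -1.875000/1.5 = -1.2500
R = −Δy/(cos θ' − cos θ) = -1.6000
v = R·ω = -1.6000·-1.2500 = 2.0000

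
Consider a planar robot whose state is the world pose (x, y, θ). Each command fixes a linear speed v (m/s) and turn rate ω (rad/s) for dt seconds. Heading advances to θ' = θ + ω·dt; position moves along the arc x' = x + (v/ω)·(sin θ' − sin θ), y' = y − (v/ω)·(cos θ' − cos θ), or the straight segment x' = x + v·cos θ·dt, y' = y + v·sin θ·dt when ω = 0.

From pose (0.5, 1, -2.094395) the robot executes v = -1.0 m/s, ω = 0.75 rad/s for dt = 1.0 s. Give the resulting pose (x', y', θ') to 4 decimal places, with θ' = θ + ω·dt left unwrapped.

(0.6446, 1.9660, -1.3444)

θ' = -2.0944 + 0.75·1.0 = -1.3444
R = v/ω = -1.0/0.75 = -1.3333
x' = 0.5 + -1.3333·(sin -1.3444 − sin -2.0944) = 0.6446
y' = 1 − -1.3333·(cos -1.3444 − cos -2.0944) = 1.9660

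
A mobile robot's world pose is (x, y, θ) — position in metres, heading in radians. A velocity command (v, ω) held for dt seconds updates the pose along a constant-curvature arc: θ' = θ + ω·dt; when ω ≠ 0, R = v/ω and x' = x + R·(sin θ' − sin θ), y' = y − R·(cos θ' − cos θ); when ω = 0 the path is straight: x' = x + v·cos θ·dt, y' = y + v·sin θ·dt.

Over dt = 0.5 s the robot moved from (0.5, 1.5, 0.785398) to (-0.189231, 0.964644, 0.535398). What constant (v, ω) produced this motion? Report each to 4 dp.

v = -1.7500, ω = -0.5000

Δθ = 0.535398 − 0.785398 = -0.250000
ω = Δθ/dt = -0.250000/0.5 = -0.5000
R = Δx/(sin θ' − sin θ) = 3.5000
v = R·ω = 3.5000·-0.5000 = -1.7500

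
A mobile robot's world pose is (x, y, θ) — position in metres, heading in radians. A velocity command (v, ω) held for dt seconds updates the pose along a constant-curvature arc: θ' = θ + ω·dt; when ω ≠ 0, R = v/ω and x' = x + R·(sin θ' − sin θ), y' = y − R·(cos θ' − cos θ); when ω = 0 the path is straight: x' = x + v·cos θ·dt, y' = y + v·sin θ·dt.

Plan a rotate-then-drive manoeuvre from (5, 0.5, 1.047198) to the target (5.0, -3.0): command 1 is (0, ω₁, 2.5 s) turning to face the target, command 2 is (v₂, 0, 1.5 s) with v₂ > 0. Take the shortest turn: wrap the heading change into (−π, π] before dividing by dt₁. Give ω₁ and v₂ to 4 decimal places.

ω₁ = -1.0472, v₂ = 2.3333

heading to target = atan2(-3−0.5, 5−5) = -1.5708
Δθ = wrap(-1.5708 − 1.0472) = -2.6180; ω₁ = Δθ/dt₁ = -1.0472
distance = √((5−5)² + (-3−0.5)²) = 3.5000; v₂ = distance/dt₂ = 2.3333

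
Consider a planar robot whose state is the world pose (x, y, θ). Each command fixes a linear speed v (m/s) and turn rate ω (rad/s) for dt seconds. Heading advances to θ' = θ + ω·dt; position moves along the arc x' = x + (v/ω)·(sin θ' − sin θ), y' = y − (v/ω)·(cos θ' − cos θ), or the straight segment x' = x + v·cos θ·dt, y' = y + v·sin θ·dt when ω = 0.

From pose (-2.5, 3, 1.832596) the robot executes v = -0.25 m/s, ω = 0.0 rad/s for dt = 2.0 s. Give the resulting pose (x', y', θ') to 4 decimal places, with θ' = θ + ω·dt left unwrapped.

θ' = 1.8326 + 0.0·2.0 = 1.8326
ω = 0 → straight: x' = -2.5 + -0.25·cos(1.8326)·2.0 = -2.3706
y' = 3 + -0.25·sin(1.8326)·2.0 = 2.5170

(-2.3706, 2.5170, 1.8326)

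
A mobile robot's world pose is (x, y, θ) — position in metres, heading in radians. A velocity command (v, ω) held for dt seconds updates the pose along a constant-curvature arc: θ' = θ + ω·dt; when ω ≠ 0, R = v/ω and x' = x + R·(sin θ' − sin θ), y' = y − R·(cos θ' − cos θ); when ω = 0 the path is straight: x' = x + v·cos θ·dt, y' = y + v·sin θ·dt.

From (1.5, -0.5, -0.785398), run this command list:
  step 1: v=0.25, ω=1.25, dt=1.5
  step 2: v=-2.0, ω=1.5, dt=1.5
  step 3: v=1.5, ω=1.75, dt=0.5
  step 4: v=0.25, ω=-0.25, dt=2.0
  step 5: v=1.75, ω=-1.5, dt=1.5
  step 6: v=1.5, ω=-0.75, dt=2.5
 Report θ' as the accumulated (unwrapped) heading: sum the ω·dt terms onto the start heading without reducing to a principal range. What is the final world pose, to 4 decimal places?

(3.3360, -0.4435, -0.4104)

step 1: θ'=1.0896 (R=0.2000) → pose (1.8187, -0.4511, 1.0896)
step 2: θ'=3.3396 (R=-1.3333) → pose (3.2629, -2.3755, 3.3396)
step 3: θ'=4.2146 (R=0.8571) → pose (2.6784, -2.8067, 4.2146)
step 4: θ'=3.7146 (R=-1.0000) → pose (2.3419, -3.1695, 3.7146)
step 5: θ'=1.4646 (R=-1.1667) → pose (0.5493, -2.0655, 1.4646)
step 6: θ'=-0.4104 (R=-2.0000) → pose (3.3360, -0.4435, -0.4104)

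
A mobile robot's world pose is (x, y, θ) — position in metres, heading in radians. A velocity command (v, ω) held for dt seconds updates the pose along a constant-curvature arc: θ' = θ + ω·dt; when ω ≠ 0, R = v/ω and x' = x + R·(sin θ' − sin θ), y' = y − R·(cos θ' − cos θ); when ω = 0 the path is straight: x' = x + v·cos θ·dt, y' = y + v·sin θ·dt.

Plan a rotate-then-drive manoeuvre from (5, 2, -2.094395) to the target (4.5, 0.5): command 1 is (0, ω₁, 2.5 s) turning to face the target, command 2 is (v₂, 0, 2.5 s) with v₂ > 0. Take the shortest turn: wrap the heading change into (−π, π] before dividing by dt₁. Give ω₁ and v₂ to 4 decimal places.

heading to target = atan2(0.5−2, 4.5−5) = -1.8925
Δθ = wrap(-1.8925 − -2.0944) = 0.2018; ω₁ = Δθ/dt₁ = 0.0807
distance = √((4.5−5)² + (0.5−2)²) = 1.5811; v₂ = distance/dt₂ = 0.6325

ω₁ = 0.0807, v₂ = 0.6325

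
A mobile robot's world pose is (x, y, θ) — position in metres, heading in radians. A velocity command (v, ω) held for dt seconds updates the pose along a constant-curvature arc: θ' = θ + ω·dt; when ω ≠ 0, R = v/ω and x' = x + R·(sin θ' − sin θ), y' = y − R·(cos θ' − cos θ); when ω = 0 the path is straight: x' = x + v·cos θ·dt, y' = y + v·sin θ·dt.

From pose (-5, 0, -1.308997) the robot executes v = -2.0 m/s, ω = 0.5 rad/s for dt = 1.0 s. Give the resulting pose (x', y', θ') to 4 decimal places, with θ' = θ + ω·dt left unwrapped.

θ' = -1.3090 + 0.5·1.0 = -0.8090
R = v/ω = -2.0/0.5 = -4.0000
x' = -5 + -4.0000·(sin -0.8090 − sin -1.3090) = -5.9693
y' = 0 − -4.0000·(cos -0.8090 − cos -1.3090) = 1.7256

(-5.9693, 1.7256, -0.8090)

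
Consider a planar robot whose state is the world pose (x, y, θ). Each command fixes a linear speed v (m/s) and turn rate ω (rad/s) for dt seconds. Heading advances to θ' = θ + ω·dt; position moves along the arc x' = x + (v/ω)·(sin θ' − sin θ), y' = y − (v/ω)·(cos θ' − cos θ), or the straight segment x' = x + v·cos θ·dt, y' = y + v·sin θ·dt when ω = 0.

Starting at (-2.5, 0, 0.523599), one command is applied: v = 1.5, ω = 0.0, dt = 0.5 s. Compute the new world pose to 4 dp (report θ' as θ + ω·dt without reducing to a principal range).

θ' = 0.5236 + 0.0·0.5 = 0.5236
ω = 0 → straight: x' = -2.5 + 1.5·cos(0.5236)·0.5 = -1.8505
y' = 0 + 1.5·sin(0.5236)·0.5 = 0.3750

(-1.8505, 0.3750, 0.5236)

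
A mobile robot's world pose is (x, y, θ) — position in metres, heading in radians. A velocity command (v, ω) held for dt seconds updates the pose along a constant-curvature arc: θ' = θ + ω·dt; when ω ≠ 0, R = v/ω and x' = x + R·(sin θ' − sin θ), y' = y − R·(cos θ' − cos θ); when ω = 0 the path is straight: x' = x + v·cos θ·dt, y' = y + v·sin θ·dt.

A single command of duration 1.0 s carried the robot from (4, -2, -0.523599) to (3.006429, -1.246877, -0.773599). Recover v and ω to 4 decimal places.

Δθ = -0.773599 − -0.523599 = -0.250000
ω = Δθ/dt = -0.250000/1.0 = -0.2500
R = Δx/(sin θ' − sin θ) = 5.0000
v = R·ω = 5.0000·-0.2500 = -1.2500

v = -1.2500, ω = -0.2500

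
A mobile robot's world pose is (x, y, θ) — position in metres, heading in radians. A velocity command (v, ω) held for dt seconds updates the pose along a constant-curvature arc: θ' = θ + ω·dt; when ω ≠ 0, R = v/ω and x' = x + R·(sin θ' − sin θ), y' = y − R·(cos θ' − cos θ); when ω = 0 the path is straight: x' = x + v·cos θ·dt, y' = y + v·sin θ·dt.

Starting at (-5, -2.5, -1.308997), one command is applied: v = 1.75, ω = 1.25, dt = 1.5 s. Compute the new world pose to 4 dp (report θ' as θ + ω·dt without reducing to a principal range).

(-2.8969, -3.3193, 0.5660)

θ' = -1.3090 + 1.25·1.5 = 0.5660
R = v/ω = 1.75/1.25 = 1.4000
x' = -5 + 1.4000·(sin 0.5660 − sin -1.3090) = -2.8969
y' = -2.5 − 1.4000·(cos 0.5660 − cos -1.3090) = -3.3193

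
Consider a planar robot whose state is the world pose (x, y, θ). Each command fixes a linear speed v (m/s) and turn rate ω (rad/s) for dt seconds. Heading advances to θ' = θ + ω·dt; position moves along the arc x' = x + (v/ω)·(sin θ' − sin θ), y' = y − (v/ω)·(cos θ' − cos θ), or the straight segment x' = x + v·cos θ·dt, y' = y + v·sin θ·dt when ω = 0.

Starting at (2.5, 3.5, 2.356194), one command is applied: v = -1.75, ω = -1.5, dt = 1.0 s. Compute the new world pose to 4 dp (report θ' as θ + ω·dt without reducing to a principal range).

(2.5563, 1.9105, 0.8562)

θ' = 2.3562 + -1.5·1.0 = 0.8562
R = v/ω = -1.75/-1.5 = 1.1667
x' = 2.5 + 1.1667·(sin 0.8562 − sin 2.3562) = 2.5563
y' = 3.5 − 1.1667·(cos 0.8562 − cos 2.3562) = 1.9105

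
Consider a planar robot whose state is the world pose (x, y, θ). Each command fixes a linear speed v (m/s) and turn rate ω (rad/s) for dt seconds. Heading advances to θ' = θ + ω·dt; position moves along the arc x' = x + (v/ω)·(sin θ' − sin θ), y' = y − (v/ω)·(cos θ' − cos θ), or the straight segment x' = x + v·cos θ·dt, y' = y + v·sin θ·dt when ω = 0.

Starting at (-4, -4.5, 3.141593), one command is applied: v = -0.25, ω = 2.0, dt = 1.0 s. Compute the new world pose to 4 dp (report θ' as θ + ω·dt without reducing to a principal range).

θ' = 3.1416 + 2.0·1.0 = 5.1416
R = v/ω = -0.25/2.0 = -0.1250
x' = -4 + -0.1250·(sin 5.1416 − sin 3.1416) = -3.8863
y' = -4.5 − -0.1250·(cos 5.1416 − cos 3.1416) = -4.3230

(-3.8863, -4.3230, 5.1416)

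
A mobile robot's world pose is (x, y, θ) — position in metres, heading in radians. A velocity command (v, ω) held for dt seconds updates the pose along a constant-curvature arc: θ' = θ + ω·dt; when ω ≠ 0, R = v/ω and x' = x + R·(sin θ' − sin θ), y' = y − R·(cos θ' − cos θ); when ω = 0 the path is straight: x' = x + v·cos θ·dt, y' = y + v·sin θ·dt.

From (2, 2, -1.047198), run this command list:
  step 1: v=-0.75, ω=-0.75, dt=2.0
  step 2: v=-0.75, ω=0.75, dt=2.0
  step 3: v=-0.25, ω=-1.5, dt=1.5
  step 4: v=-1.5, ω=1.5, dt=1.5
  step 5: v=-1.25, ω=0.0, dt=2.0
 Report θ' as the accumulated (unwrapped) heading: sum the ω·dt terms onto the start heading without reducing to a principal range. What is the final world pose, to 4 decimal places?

step 1: θ'=-2.5472 (R=1.0000) → pose (2.3060, 3.3285, -2.5472)
step 2: θ'=-1.0472 (R=-1.0000) → pose (2.6120, 4.6570, -1.0472)
step 3: θ'=-3.2972 (R=0.1667) → pose (2.7822, 4.9050, -3.2972)
step 4: θ'=-1.0472 (R=-1.0000) → pose (3.8032, 6.3929, -1.0472)
step 5: θ'=-1.0472 (straight) → pose (2.5532, 8.5579, -1.0472)

(2.5532, 8.5579, -1.0472)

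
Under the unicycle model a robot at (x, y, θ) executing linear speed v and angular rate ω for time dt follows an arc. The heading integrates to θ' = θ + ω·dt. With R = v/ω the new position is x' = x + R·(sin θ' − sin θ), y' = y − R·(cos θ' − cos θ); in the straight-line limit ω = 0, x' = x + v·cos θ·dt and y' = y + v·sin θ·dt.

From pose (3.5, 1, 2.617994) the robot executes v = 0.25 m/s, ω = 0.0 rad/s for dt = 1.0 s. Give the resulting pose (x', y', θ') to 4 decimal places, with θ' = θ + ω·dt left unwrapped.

(3.2835, 1.1250, 2.6180)

θ' = 2.6180 + 0.0·1.0 = 2.6180
ω = 0 → straight: x' = 3.5 + 0.25·cos(2.6180)·1.0 = 3.2835
y' = 1 + 0.25·sin(2.6180)·1.0 = 1.1250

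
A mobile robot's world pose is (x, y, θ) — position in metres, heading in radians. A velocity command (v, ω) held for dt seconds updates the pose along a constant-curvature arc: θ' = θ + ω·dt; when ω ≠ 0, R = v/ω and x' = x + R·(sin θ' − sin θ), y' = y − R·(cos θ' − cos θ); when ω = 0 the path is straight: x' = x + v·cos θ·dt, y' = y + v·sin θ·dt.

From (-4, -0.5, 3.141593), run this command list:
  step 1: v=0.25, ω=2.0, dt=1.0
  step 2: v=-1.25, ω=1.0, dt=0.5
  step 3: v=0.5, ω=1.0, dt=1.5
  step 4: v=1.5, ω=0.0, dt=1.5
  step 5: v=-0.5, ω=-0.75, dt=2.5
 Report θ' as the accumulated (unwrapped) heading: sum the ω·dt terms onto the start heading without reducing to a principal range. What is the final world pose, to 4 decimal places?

step 1: θ'=5.1416 (R=0.1250) → pose (-4.1137, -0.6770, 5.1416)
step 2: θ'=5.6416 (R=-1.2500) → pose (-4.5022, -0.1958, 5.6416)
step 3: θ'=7.1416 (R=0.5000) → pose (-3.8246, -0.1220, 7.1416)
step 4: θ'=7.1416 (straight) → pose (-2.3539, 1.5808, 7.1416)
step 5: θ'=5.2666 (R=0.6667) → pose (-3.4253, 1.6657, 5.2666)

(-3.4253, 1.6657, 5.2666)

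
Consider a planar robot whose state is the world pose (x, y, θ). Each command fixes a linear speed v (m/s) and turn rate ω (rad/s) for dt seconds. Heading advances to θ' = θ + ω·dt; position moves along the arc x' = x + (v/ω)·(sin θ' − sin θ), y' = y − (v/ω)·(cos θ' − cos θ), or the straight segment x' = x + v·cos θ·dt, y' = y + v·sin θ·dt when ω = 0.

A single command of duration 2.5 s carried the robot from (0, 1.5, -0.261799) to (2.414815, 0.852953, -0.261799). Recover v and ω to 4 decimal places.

Δθ = -0.261799 − -0.261799 = 0.000000
ω = Δθ/dt = 0.000000/2.5 = 0.0000
ω = 0 → v = (Δx·cos θ + Δy·sin θ)/dt = 1.0000

v = 1.0000, ω = 0.0000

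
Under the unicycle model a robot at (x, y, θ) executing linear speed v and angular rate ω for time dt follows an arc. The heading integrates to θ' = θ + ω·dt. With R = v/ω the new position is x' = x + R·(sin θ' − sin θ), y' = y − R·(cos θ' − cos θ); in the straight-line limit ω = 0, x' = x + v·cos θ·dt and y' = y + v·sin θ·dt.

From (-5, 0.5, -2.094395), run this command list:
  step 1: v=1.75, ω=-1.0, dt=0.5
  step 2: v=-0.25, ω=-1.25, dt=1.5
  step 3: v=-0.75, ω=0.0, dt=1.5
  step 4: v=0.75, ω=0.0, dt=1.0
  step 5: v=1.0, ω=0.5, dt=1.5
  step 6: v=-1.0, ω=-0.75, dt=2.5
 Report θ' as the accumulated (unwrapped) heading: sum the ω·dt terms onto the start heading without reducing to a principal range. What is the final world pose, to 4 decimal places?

(-5.9463, -1.5583, -5.5944)

step 1: θ'=-2.5944 (R=-1.7500) → pose (-5.6050, -0.1195, -2.5944)
step 2: θ'=-4.4694 (R=0.2000) → pose (-5.3068, -0.2422, -4.4694)
step 3: θ'=-4.4694 (straight) → pose (-5.0362, -1.3341, -4.4694)
step 4: θ'=-4.4694 (straight) → pose (-5.2166, -0.6061, -4.4694)
step 5: θ'=-3.7194 (R=2.0000) → pose (-6.0655, 0.5880, -3.7194)
step 6: θ'=-5.5944 (R=1.3333) → pose (-5.9463, -1.5583, -5.5944)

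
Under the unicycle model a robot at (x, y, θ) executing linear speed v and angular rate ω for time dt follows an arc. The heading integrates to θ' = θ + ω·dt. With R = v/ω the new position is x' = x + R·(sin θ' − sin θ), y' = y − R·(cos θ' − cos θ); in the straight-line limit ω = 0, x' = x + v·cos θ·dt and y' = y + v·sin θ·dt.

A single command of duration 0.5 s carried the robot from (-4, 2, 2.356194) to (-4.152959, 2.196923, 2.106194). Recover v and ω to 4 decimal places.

Δθ = 2.106194 − 2.356194 = -0.250000
ω = Δθ/dt = -0.250000/0.5 = -0.5000
R = −Δy/(cos θ' − cos θ) = -1.0000
v = R·ω = -1.0000·-0.5000 = 0.5000

v = 0.5000, ω = -0.5000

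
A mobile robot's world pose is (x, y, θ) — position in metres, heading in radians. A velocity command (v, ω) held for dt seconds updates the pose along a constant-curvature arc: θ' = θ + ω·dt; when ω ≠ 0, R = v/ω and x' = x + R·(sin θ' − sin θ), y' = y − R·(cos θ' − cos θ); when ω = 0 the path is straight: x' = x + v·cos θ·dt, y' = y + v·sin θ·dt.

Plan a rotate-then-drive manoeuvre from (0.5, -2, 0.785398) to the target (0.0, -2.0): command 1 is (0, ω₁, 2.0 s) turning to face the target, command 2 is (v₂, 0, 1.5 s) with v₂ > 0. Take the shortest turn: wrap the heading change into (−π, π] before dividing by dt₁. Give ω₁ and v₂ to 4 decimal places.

ω₁ = 1.1781, v₂ = 0.3333

heading to target = atan2(-2−-2, 0−0.5) = 3.1416
Δθ = wrap(3.1416 − 0.7854) = 2.3562; ω₁ = Δθ/dt₁ = 1.1781
distance = √((0−0.5)² + (-2−-2)²) = 0.5000; v₂ = distance/dt₂ = 0.3333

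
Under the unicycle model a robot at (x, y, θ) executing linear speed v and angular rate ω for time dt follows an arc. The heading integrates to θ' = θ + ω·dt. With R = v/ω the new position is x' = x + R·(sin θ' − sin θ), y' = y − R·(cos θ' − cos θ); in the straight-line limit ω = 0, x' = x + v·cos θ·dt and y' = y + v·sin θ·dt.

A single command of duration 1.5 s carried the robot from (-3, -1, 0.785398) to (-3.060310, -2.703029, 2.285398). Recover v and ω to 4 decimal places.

Δθ = 2.285398 − 0.785398 = 1.500000
ω = Δθ/dt = 1.500000/1.5 = 1.0000
R = −Δy/(cos θ' − cos θ) = -1.2500
v = R·ω = -1.2500·1.0000 = -1.2500

v = -1.2500, ω = 1.0000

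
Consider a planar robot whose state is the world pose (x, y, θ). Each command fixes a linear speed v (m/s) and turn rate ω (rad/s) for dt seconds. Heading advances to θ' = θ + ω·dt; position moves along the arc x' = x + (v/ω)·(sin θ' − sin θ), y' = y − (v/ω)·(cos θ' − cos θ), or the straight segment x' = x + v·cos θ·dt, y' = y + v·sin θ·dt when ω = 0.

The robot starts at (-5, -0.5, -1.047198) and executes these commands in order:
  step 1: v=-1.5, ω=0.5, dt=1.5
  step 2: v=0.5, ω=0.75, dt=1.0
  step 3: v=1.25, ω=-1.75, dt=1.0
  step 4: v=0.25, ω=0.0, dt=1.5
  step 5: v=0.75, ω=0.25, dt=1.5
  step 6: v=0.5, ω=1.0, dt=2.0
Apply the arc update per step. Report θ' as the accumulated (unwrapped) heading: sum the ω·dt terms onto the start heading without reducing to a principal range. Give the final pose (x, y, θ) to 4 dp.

step 1: θ'=-0.2972 (R=-3.0000) → pose (-6.7196, 0.8685, -0.2972)
step 2: θ'=0.4528 (R=0.6667) → pose (-6.2327, 0.9064, 0.4528)
step 3: θ'=-1.2972 (R=-0.7143) → pose (-5.2325, 0.4571, -1.2972)
step 4: θ'=-1.2972 (straight) → pose (-5.1311, 0.0961, -1.2972)
step 5: θ'=-0.9222 (R=3.0000) → pose (-4.6335, -0.9055, -0.9222)
step 6: θ'=1.0778 (R=0.5000) → pose (-3.7946, -0.8401, 1.0778)

(-3.7946, -0.8401, 1.0778)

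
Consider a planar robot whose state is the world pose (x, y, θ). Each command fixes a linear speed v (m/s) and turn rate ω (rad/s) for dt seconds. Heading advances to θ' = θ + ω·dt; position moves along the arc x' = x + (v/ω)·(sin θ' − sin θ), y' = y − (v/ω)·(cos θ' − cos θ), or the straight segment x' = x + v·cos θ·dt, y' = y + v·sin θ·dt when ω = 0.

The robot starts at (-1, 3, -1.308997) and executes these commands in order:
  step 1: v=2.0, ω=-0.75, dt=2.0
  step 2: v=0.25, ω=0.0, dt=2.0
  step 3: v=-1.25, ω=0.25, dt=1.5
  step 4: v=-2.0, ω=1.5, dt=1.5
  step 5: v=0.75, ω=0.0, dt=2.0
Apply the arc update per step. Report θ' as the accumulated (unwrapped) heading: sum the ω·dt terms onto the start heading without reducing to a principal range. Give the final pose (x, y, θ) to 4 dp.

(-0.7082, 2.6020, -0.1840)

step 1: θ'=-2.8090 (R=-2.6667) → pose (-2.7051, -0.2107, -2.8090)
step 2: θ'=-2.8090 (straight) → pose (-3.1777, -0.3740, -2.8090)
step 3: θ'=-2.4340 (R=-5.0000) → pose (-1.5602, 0.5524, -2.4340)
step 4: θ'=-0.1840 (R=-1.3333) → pose (-2.1829, 2.8765, -0.1840)
step 5: θ'=-0.1840 (straight) → pose (-0.7082, 2.6020, -0.1840)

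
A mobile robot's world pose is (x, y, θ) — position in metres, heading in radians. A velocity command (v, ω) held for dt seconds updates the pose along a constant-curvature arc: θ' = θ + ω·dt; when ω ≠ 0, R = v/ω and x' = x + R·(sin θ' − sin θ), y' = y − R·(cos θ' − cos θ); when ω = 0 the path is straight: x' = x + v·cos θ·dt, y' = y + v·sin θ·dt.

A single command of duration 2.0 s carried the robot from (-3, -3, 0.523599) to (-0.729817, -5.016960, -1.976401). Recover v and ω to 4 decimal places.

v = 2.0000, ω = -1.2500

Δθ = -1.976401 − 0.523599 = -2.500000
ω = Δθ/dt = -2.500000/2.0 = -1.2500
R = Δx/(sin θ' − sin θ) = -1.6000
v = R·ω = -1.6000·-1.2500 = 2.0000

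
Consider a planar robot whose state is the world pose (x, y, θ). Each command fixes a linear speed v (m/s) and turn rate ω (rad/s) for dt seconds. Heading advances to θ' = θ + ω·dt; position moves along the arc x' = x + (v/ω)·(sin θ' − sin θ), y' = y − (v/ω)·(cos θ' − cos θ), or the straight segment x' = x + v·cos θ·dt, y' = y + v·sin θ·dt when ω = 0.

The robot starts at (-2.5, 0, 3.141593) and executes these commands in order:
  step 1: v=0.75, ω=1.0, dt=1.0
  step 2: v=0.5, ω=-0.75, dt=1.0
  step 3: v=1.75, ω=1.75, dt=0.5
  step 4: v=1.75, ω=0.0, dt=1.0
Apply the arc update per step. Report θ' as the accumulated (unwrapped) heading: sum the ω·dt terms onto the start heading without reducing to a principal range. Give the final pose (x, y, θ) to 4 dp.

step 1: θ'=4.1416 (R=0.7500) → pose (-3.1311, -0.3448, 4.1416)
step 2: θ'=3.3916 (R=-0.6667) → pose (-3.5271, -0.6305, 3.3916)
step 3: θ'=4.2666 (R=1.0000) → pose (-4.1820, -1.1682, 4.2666)
step 4: θ'=4.2666 (straight) → pose (-4.9366, -2.7472, 4.2666)

(-4.9366, -2.7472, 4.2666)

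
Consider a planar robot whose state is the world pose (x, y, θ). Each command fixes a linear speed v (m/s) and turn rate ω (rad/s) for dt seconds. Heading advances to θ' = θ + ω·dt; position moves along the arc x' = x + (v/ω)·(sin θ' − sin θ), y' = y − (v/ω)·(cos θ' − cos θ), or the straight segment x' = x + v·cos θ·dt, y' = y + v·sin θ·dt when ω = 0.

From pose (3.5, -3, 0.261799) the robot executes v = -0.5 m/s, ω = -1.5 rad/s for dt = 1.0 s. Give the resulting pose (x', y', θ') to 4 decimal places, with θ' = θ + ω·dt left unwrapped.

(3.0987, -2.7869, -1.2382)

θ' = 0.2618 + -1.5·1.0 = -1.2382
R = v/ω = -0.5/-1.5 = 0.3333
x' = 3.5 + 0.3333·(sin -1.2382 − sin 0.2618) = 3.0987
y' = -3 − 0.3333·(cos -1.2382 − cos 0.2618) = -2.7869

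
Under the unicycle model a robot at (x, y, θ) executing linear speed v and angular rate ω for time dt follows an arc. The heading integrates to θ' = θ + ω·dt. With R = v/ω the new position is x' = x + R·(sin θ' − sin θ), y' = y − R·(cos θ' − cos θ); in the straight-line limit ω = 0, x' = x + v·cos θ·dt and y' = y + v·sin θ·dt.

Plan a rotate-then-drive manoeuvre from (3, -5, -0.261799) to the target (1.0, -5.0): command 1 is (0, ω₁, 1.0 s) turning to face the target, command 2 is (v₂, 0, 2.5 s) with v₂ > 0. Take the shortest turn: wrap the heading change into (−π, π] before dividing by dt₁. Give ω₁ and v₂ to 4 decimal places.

ω₁ = -2.8798, v₂ = 0.8000

heading to target = atan2(-5−-5, 1−3) = 3.1416
Δθ = wrap(3.1416 − -0.2618) = -2.8798; ω₁ = Δθ/dt₁ = -2.8798
distance = √((1−3)² + (-5−-5)²) = 2.0000; v₂ = distance/dt₂ = 0.8000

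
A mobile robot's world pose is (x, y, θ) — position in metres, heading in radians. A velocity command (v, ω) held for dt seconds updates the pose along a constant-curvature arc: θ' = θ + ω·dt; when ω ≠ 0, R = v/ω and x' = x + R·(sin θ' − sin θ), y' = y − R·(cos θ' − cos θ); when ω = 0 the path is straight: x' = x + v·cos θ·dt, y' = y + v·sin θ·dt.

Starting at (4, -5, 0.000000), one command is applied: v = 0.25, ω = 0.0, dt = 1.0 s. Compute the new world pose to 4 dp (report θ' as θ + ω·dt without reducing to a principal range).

θ' = 0.0000 + 0.0·1.0 = 0.0000
ω = 0 → straight: x' = 4 + 0.25·cos(0.0000)·1.0 = 4.2500
y' = -5 + 0.25·sin(0.0000)·1.0 = -5.0000

(4.2500, -5.0000, 0.0000)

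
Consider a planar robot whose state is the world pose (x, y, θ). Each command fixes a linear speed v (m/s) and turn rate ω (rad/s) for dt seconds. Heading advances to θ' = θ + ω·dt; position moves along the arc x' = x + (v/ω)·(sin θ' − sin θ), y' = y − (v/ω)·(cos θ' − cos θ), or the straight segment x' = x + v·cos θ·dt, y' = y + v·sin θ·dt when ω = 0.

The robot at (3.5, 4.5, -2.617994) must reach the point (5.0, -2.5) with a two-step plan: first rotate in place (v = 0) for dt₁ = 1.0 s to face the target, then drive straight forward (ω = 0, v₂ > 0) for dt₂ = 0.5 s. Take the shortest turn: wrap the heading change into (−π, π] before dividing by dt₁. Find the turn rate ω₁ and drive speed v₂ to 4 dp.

heading to target = atan2(-2.5−4.5, 5−3.5) = -1.3597
Δθ = wrap(-1.3597 − -2.6180) = 1.2583; ω₁ = Δθ/dt₁ = 1.2583
distance = √((5−3.5)² + (-2.5−4.5)²) = 7.1589; v₂ = distance/dt₂ = 14.3178

ω₁ = 1.2583, v₂ = 14.3178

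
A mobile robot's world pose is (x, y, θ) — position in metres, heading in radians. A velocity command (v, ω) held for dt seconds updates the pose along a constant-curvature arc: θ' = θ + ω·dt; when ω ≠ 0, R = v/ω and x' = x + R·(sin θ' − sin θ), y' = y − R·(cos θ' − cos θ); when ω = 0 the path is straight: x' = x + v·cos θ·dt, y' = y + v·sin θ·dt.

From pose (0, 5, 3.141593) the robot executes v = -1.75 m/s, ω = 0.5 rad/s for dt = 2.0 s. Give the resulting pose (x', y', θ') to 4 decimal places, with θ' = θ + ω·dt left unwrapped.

(2.9451, 6.6089, 4.1416)

θ' = 3.1416 + 0.5·2.0 = 4.1416
R = v/ω = -1.75/0.5 = -3.5000
x' = 0 + -3.5000·(sin 4.1416 − sin 3.1416) = 2.9451
y' = 5 − -3.5000·(cos 4.1416 − cos 3.1416) = 6.6089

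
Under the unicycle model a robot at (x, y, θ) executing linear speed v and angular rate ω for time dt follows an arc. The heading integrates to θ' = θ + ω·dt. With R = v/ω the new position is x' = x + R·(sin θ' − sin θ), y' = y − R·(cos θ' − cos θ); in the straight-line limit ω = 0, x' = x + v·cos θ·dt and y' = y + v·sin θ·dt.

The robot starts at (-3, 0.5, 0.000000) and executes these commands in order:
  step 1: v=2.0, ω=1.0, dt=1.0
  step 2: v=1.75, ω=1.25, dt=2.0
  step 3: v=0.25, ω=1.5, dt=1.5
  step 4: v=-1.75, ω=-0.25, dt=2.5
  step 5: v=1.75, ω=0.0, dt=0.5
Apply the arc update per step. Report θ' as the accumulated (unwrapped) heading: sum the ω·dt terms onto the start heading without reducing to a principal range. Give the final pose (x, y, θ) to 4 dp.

(-5.5162, 5.6070, 5.1250)

step 1: θ'=1.0000 (R=2.0000) → pose (-1.3171, 1.4194, 1.0000)
step 2: θ'=3.5000 (R=1.4000) → pose (-2.9862, 3.4869, 3.5000)
step 3: θ'=5.7500 (R=0.1667) → pose (-3.0125, 3.1872, 5.7500)
step 4: θ'=5.1250 (R=7.0000) → pose (-5.8670, 6.4086, 5.1250)
step 5: θ'=5.1250 (straight) → pose (-5.5162, 5.6070, 5.1250)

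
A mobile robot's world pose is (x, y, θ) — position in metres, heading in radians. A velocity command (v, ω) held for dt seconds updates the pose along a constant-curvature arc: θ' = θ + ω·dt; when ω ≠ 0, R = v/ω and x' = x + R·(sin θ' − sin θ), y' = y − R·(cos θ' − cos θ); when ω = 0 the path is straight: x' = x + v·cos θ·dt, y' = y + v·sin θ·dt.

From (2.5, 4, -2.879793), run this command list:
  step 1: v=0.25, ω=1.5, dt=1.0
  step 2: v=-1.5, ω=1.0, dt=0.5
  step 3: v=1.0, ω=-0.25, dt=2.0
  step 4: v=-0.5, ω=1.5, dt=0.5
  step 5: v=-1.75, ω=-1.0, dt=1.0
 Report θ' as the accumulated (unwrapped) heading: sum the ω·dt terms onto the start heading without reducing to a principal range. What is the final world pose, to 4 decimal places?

(2.0603, 4.4123, -1.6298)

step 1: θ'=-1.3798 (R=0.1667) → pose (2.3795, 3.8074, -1.3798)
step 2: θ'=-0.8798 (R=-1.5000) → pose (2.0627, 4.4786, -0.8798)
step 3: θ'=-1.3798 (R=-4.0000) → pose (2.9075, 2.6887, -1.3798)
step 4: θ'=-0.6298 (R=-0.3333) → pose (2.7766, 2.8948, -0.6298)
step 5: θ'=-1.6298 (R=1.7500) → pose (2.0603, 4.4123, -1.6298)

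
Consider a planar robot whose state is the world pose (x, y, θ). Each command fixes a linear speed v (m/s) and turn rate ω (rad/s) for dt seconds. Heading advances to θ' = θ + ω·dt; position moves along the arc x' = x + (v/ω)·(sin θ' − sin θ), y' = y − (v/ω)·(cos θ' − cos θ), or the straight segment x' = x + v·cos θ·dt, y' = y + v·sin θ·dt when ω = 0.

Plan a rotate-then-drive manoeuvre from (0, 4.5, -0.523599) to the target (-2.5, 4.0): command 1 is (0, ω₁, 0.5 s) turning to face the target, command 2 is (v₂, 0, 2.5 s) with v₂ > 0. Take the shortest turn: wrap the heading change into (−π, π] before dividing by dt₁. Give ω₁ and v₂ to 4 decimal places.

ω₁ = -4.8412, v₂ = 1.0198

heading to target = atan2(4−4.5, -2.5−0) = -2.9442
Δθ = wrap(-2.9442 − -0.5236) = -2.4206; ω₁ = Δθ/dt₁ = -4.8412
distance = √((-2.5−0)² + (4−4.5)²) = 2.5495; v₂ = distance/dt₂ = 1.0198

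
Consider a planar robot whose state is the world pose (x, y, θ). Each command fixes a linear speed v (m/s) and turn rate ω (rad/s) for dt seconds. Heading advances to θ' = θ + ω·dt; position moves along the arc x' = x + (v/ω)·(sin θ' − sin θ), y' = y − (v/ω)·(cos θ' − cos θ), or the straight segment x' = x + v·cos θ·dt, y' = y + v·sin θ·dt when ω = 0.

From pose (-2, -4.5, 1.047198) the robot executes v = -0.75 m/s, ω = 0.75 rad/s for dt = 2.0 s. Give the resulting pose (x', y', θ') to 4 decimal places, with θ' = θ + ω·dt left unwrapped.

(-1.6940, -5.8285, 2.5472)

θ' = 1.0472 + 0.75·2.0 = 2.5472
R = v/ω = -0.75/0.75 = -1.0000
x' = -2 + -1.0000·(sin 2.5472 − sin 1.0472) = -1.6940
y' = -4.5 − -1.0000·(cos 2.5472 − cos 1.0472) = -5.8285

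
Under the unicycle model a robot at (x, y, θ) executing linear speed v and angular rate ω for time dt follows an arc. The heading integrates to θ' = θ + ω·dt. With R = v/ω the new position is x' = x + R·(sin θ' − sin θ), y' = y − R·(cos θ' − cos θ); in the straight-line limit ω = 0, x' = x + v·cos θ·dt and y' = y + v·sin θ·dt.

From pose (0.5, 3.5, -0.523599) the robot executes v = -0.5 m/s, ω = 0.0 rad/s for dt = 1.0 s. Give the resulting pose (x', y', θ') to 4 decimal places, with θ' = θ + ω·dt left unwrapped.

θ' = -0.5236 + 0.0·1.0 = -0.5236
ω = 0 → straight: x' = 0.5 + -0.5·cos(-0.5236)·1.0 = 0.0670
y' = 3.5 + -0.5·sin(-0.5236)·1.0 = 3.7500

(0.0670, 3.7500, -0.5236)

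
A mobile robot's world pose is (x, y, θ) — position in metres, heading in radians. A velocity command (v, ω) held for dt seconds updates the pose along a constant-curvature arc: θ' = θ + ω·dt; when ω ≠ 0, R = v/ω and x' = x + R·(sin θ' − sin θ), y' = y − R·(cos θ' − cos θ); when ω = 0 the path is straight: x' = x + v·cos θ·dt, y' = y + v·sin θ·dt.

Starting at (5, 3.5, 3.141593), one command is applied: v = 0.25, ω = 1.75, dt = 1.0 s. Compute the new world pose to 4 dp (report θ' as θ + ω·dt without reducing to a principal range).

(4.8594, 3.3317, 4.8916)

θ' = 3.1416 + 1.75·1.0 = 4.8916
R = v/ω = 0.25/1.75 = 0.1429
x' = 5 + 0.1429·(sin 4.8916 − sin 3.1416) = 4.8594
y' = 3.5 − 0.1429·(cos 4.8916 − cos 3.1416) = 3.3317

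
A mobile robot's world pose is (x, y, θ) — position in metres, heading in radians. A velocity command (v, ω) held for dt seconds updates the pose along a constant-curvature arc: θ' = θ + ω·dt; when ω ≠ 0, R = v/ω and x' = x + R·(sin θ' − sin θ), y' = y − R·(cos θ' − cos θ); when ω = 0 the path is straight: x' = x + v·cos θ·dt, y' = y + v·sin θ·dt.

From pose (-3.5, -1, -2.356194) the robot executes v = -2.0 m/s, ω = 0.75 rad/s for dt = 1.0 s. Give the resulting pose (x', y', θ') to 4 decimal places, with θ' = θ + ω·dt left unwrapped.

θ' = -2.3562 + 0.75·1.0 = -1.6062
R = v/ω = -2.0/0.75 = -2.6667
x' = -3.5 + -2.6667·(sin -1.6062 − sin -2.3562) = -2.7206
y' = -1 − -2.6667·(cos -1.6062 − cos -2.3562) = 0.7912

(-2.7206, 0.7912, -1.6062)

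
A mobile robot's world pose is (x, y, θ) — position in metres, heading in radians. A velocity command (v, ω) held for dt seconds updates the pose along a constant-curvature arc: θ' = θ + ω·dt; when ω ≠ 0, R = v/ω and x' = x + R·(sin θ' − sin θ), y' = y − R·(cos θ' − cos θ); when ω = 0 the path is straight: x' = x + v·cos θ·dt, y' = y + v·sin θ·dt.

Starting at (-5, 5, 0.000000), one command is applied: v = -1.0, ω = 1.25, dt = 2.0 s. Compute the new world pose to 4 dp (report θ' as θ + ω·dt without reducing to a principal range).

(-5.4788, 3.5591, 2.5000)

θ' = 0.0000 + 1.25·2.0 = 2.5000
R = v/ω = -1.0/1.25 = -0.8000
x' = -5 + -0.8000·(sin 2.5000 − sin 0.0000) = -5.4788
y' = 5 − -0.8000·(cos 2.5000 − cos 0.0000) = 3.5591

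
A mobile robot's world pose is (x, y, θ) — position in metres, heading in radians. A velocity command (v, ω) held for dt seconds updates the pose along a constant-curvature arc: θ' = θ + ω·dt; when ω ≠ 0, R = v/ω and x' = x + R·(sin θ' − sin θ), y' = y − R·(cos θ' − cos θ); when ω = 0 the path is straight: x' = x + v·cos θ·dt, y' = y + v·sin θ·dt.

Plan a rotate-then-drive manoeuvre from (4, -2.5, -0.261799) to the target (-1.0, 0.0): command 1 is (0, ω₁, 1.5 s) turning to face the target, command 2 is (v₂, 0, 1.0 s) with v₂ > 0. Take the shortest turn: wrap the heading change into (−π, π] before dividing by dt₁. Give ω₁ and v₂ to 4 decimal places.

heading to target = atan2(0−-2.5, -1−4) = 2.6779
Δθ = wrap(2.6779 − -0.2618) = 2.9397; ω₁ = Δθ/dt₁ = 1.9598
distance = √((-1−4)² + (0−-2.5)²) = 5.5902; v₂ = distance/dt₂ = 5.5902

ω₁ = 1.9598, v₂ = 5.5902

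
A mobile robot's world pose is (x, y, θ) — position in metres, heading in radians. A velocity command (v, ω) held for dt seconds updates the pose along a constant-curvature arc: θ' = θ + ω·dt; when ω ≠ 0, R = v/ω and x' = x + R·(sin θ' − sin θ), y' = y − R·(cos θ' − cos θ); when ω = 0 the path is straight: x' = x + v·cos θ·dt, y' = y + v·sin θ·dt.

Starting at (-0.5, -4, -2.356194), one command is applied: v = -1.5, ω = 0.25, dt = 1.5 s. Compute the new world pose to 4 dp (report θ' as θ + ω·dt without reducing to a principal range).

(0.7591, -2.1512, -1.9812)

θ' = -2.3562 + 0.25·1.5 = -1.9812
R = v/ω = -1.5/0.25 = -6.0000
x' = -0.5 + -6.0000·(sin -1.9812 − sin -2.3562) = 0.7591
y' = -4 − -6.0000·(cos -1.9812 − cos -2.3562) = -2.1512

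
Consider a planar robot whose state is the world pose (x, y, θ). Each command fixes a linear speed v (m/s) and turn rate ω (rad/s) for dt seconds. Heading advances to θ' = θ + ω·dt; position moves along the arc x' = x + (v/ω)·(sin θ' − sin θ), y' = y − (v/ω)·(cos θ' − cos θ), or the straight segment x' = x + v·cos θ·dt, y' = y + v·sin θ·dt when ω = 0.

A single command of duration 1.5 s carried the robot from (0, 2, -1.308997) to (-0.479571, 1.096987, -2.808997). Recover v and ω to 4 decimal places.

v = 0.7500, ω = -1.0000

Δθ = -2.808997 − -1.308997 = -1.500000
ω = Δθ/dt = -1.500000/1.5 = -1.0000
R = −Δy/(cos θ' − cos θ) = -0.7500
v = R·ω = -0.7500·-1.0000 = 0.7500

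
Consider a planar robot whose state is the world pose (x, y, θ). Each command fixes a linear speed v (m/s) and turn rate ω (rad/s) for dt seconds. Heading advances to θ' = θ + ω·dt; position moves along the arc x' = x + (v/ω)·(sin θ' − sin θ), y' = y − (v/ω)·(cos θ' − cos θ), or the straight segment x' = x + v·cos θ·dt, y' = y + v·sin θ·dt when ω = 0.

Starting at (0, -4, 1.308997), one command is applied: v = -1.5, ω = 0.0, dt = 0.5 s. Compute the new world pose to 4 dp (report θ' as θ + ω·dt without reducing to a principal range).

θ' = 1.3090 + 0.0·0.5 = 1.3090
ω = 0 → straight: x' = 0 + -1.5·cos(1.3090)·0.5 = -0.1941
y' = -4 + -1.5·sin(1.3090)·0.5 = -4.7244

(-0.1941, -4.7244, 1.3090)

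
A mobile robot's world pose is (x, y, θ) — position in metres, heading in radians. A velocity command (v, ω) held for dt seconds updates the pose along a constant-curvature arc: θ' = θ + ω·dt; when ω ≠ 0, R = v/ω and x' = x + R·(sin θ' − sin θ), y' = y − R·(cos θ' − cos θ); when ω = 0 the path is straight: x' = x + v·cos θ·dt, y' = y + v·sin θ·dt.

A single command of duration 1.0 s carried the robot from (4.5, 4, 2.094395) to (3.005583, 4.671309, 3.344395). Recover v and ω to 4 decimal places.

v = 1.7500, ω = 1.2500

Δθ = 3.344395 − 2.094395 = 1.250000
ω = Δθ/dt = 1.250000/1.0 = 1.2500
R = Δx/(sin θ' − sin θ) = 1.4000
v = R·ω = 1.4000·1.2500 = 1.7500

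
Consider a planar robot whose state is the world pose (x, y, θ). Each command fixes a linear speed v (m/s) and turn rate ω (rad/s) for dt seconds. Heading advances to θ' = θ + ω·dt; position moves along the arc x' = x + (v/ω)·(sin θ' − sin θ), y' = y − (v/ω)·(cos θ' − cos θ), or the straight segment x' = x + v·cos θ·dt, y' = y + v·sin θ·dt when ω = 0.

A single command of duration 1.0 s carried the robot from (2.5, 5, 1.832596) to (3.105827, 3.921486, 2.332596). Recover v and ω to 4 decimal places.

v = -1.2500, ω = 0.5000

Δθ = 2.332596 − 1.832596 = 0.500000
ω = Δθ/dt = 0.500000/1.0 = 0.5000
R = −Δy/(cos θ' − cos θ) = -2.5000
v = R·ω = -2.5000·0.5000 = -1.2500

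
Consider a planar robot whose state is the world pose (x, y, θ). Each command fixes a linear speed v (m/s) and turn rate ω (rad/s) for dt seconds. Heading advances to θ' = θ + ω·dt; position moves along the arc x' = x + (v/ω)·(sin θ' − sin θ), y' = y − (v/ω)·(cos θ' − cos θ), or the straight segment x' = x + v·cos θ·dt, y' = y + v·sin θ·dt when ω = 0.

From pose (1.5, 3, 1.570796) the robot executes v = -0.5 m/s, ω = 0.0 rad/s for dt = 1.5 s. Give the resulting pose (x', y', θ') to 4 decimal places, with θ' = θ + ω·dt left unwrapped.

θ' = 1.5708 + 0.0·1.5 = 1.5708
ω = 0 → straight: x' = 1.5 + -0.5·cos(1.5708)·1.5 = 1.5000
y' = 3 + -0.5·sin(1.5708)·1.5 = 2.2500

(1.5000, 2.2500, 1.5708)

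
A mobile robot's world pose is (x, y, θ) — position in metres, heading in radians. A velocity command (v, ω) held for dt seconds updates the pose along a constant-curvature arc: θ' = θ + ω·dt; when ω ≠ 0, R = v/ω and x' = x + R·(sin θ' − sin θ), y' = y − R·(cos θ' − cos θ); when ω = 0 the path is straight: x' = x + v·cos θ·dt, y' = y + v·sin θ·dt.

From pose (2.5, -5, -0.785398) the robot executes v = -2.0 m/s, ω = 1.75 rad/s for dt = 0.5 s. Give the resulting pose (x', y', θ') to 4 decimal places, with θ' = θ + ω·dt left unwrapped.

(1.5896, -4.6698, 0.0896)

θ' = -0.7854 + 1.75·0.5 = 0.0896
R = v/ω = -2.0/1.75 = -1.1429
x' = 2.5 + -1.1429·(sin 0.0896 − sin -0.7854) = 1.5896
y' = -5 − -1.1429·(cos 0.0896 − cos -0.7854) = -4.6698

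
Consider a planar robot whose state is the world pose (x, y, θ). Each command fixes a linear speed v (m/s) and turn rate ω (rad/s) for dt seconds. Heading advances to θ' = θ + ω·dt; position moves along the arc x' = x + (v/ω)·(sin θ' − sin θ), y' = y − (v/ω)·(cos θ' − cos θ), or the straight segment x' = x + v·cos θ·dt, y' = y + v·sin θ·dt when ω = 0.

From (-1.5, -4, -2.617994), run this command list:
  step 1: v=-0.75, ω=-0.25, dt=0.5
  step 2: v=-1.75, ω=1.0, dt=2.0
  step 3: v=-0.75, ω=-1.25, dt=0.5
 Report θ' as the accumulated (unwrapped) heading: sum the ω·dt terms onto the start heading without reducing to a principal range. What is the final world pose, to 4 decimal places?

step 1: θ'=-2.7430 (R=3.0000) → pose (-1.1644, -3.8333, -2.7430)
step 2: θ'=-0.7430 (R=-1.7500) → pose (-0.6597, -0.9317, -0.7430)
step 3: θ'=-1.3680 (R=0.6000) → pose (-0.8415, -0.6106, -1.3680)

(-0.8415, -0.6106, -1.3680)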